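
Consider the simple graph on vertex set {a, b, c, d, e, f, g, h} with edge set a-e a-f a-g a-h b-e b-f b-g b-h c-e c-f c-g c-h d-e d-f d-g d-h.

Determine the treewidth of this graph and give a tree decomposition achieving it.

The largest bag has 5 vertices, giving width 4; this decomposition certifies tw(G) ≤ 4. For the lower bound: the 5 vertex sets {c,g}, {b,f}, {a,e}, {d}, {h} are disjoint, each induces a connected subgraph, and every pair is joined by at least one edge of G. Contracting each set to a single vertex therefore yields K_{5} as a minor, and since treewidth is minor-monotone, tw(G) ≥ tw(K_{5}) = 4. Hence tw(G) = 4 exactly.

Treewidth 4.
Bags: B1 = {a, b, c, d, g}  B2 = {a, b, c, d, f}  B3 = {a, b, c, d, e}  B4 = {a, b, c, d, h}
Tree: B1–B2, B2–B3, B3–B4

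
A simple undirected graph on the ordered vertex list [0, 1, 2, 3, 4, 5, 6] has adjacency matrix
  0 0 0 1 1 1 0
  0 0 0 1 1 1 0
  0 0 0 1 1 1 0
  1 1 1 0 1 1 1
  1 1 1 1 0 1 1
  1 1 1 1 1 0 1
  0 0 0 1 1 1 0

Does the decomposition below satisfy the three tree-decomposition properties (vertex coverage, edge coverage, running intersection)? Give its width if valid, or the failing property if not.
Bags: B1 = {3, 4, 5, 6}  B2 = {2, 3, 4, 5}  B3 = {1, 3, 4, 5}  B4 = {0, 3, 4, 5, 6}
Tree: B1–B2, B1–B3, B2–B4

A tree decomposition must satisfy three properties: every vertex lies in some bag; for every edge, both endpoints lie together in some bag; and for every vertex, the bags containing it form a connected subtree. Here bags containing vertex 6 are not connected in the tree, so the decomposition is invalid.

No — bags containing vertex 6 are not connected in the tree.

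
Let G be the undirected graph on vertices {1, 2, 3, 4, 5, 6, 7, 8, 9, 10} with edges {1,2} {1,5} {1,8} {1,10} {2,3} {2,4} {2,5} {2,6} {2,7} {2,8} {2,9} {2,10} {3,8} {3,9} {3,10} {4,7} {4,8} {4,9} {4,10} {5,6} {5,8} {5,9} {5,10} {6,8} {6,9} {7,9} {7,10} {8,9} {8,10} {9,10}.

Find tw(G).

A width-4 tree decomposition is:
Bags: B1 = {2, 4, 7, 9, 10}  B2 = {2, 4, 8, 9, 10}  B3 = {2, 5, 8, 9, 10}  B4 = {1, 2, 5, 8, 10}  B5 = {2, 5, 6, 8, 9}  B6 = {2, 3, 8, 9, 10}
Tree: B1–B2, B2–B3, B3–B4, B3–B5, B2–B6
Each bag holds 5 vertices, so the decomposition has width 4, which upper-bounds the treewidth. For the lower bound, the 5 vertices {1, 2, 5, 8, 10} are pairwise adjacent, and any tree decomposition puts a clique entirely inside one bag — forcing width ≥ 4. Combining the bounds, tw(G) = 4.

4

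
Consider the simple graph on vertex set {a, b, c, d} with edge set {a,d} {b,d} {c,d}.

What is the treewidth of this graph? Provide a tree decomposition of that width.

Every bag has size at most 2, so the width is 2 − 1 = 1 and tw(G) ≤ 1. G has an edge, so its treewidth is at least 1. Hence tw(G) = 1 exactly.

Treewidth 1.
Bags: B1 = {a, d}  B2 = {c, d}  B3 = {b, d}
Tree: B1–B2, B2–B3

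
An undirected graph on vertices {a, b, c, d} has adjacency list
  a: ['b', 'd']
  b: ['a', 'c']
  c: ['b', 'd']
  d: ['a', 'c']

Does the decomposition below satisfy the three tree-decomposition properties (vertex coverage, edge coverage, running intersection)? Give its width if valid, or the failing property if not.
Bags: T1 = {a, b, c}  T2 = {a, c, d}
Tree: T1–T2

Yes; width 2.

Vertex coverage: the bags together contain {a, b, c, d}, the full vertex set. Edge coverage: each edge of G has both endpoints in at least one bag. Running intersection: for every vertex, the bags containing it form a connected subtree. All three properties hold, so this is a valid tree decomposition of width max|bag| − 1 = 2, and hence tw(G) ≤ 2.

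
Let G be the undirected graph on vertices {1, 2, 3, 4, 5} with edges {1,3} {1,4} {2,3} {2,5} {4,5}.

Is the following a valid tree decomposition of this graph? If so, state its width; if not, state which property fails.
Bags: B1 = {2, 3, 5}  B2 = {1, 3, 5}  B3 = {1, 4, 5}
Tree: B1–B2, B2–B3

Yes; width 2.

Every vertex of G appears in some bag (union = {1, 2, 3, 4, 5}); every edge is covered by a bag; and for each vertex v the set of bags containing v is connected in the bag tree. The decomposition is therefore valid. The largest bag has 3 vertices, so the width is 2.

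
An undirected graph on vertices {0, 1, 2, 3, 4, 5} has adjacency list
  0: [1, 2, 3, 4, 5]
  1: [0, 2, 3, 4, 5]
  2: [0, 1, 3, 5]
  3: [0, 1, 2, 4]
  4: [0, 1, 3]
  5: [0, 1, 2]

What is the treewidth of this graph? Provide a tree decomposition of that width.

Treewidth 3.
Bags: B1 = {0, 1, 3, 4}  B2 = {0, 1, 2, 3}  B3 = {0, 1, 2, 5}
Tree: B1–B2, B2–B3

Each bag holds 4 vertices, so the decomposition has width 3, which upper-bounds the treewidth. On the other hand G contains the 4-clique {0, 1, 2, 3}. A clique must lie in a single bag of any decomposition, so no decomposition can have width below 3. Combining the bounds, tw(G) = 3.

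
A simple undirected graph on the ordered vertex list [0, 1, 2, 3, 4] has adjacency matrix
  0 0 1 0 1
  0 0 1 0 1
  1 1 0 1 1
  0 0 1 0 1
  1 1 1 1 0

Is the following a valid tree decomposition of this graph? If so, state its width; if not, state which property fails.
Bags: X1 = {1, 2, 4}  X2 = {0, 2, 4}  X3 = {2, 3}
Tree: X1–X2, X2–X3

No — edge (4,3) lies in no bag.

A tree decomposition must satisfy three properties: every vertex lies in some bag; for every edge, both endpoints lie together in some bag; and for every vertex, the bags containing it form a connected subtree. Here edge (4,3) lies in no bag, so the decomposition is invalid.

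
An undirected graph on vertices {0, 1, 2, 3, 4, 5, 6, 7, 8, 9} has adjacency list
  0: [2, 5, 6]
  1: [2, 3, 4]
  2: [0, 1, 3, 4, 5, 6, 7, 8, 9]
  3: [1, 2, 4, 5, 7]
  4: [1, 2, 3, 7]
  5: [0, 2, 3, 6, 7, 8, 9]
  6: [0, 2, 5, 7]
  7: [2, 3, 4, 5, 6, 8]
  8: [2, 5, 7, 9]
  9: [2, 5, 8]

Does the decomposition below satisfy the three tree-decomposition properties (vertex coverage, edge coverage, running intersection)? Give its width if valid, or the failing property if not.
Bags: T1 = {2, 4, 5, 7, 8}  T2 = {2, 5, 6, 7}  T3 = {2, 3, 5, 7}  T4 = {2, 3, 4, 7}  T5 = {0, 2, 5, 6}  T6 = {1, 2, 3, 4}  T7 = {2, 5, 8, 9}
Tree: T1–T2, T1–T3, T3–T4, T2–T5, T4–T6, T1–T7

A tree decomposition must satisfy three properties: every vertex lies in some bag; for every edge, both endpoints lie together in some bag; and for every vertex, the bags containing it form a connected subtree. Here bags containing vertex 4 are not connected in the tree, so the decomposition is invalid.

No — bags containing vertex 4 are not connected in the tree.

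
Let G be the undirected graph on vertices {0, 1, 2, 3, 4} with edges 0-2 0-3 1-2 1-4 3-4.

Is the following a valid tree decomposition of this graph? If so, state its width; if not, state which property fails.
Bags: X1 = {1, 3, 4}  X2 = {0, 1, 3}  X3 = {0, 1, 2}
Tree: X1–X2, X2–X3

Yes; width 2.

Checking the three conditions: (i) the bags cover all of {0, 1, 2, 3, 4}; (ii) for each edge, some bag contains both endpoints; (iii) the bags containing any fixed vertex form a subtree. All hold, so the decomposition is valid with width 3 − 1 = 2.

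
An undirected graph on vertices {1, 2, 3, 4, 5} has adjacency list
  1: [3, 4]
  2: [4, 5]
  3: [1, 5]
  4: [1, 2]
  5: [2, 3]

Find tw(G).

A width-2 tree decomposition is:
Bags: B1 = {1, 3, 5}  B2 = {1, 2, 5}  B3 = {1, 2, 4}
Tree: B1–B2, B2–B3
The largest bag has 3 vertices, giving width 2; this decomposition certifies tw(G) ≤ 2. Since 1–3–5–2–4–1 is a cycle in G, G is not acyclic. Forests are exactly the graphs of treewidth ≤ 1, so tw(G) ≥ 2. Combining the bounds, tw(G) = 2.

2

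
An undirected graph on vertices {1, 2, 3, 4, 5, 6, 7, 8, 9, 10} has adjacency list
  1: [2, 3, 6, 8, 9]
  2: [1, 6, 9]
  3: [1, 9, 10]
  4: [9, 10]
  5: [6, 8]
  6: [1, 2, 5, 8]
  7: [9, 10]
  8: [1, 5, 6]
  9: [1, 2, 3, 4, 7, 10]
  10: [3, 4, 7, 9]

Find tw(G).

2

A width-2 tree decomposition is:
Bags: B1 = {4, 9, 10}  B2 = {7, 9, 10}  B3 = {3, 9, 10}  B4 = {1, 3, 9}  B5 = {1, 2, 9}  B6 = {1, 2, 6}  B7 = {1, 6, 8}  B8 = {5, 6, 8}
Tree: B1–B2, B2–B3, B3–B4, B4–B5, B5–B6, B6–B7, B7–B8
The largest bag has 3 vertices, giving width 2; this decomposition certifies tw(G) ≤ 2. Conversely, {1, 6, 8} is a clique of size 3, and the vertices of any clique must share a bag in every tree decomposition; so some bag has ≥ 3 vertices and tw(G) ≥ 2. Hence tw(G) = 2 exactly.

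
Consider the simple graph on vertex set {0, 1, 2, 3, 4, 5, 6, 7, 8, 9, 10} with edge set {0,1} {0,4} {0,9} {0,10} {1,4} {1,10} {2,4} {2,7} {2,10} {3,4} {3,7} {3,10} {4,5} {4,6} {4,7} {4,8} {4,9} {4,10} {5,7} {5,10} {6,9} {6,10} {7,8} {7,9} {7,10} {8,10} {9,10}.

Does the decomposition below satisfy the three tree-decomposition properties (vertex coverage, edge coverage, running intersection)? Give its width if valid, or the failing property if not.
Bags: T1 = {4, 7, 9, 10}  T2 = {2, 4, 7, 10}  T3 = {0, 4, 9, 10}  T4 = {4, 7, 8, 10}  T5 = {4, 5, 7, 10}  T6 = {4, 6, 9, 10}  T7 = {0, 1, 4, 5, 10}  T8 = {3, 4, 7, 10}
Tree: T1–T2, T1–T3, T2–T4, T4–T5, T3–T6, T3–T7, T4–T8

No — bags containing vertex 5 are not connected in the tree.

A tree decomposition must satisfy three properties: every vertex lies in some bag; for every edge, both endpoints lie together in some bag; and for every vertex, the bags containing it form a connected subtree. Here bags containing vertex 5 are not connected in the tree, so the decomposition is invalid.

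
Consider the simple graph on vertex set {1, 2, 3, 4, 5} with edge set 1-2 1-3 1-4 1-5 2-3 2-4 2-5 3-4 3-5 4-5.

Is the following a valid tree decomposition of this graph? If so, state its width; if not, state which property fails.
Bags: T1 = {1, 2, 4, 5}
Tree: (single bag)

No — vertex 3 appears in no bag.

A tree decomposition must satisfy three properties: every vertex lies in some bag; for every edge, both endpoints lie together in some bag; and for every vertex, the bags containing it form a connected subtree. Here vertex 3 appears in no bag, so the decomposition is invalid.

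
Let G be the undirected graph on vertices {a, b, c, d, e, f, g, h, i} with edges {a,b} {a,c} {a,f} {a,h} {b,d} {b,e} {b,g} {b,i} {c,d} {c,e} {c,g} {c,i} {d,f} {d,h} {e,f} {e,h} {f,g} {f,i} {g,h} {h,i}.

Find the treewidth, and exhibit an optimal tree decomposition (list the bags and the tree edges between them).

Each bag holds 5 vertices, so the decomposition has width 4, which upper-bounds the treewidth. For the lower bound: the 5 vertex sets {h,i}, {f,g}, {c,e}, {b}, {a} are disjoint, each induces a connected subgraph, and every pair is joined by at least one edge of G. Contracting each set to a single vertex therefore yields K_{5} as a minor, and since treewidth is minor-monotone, tw(G) ≥ tw(K_{5}) = 4. The upper and lower bounds meet at 4, so that is the treewidth.

Treewidth 4.
One such decomposition:
Bags: B1 = {b, c, f, h, i}  B2 = {b, c, f, g, h}  B3 = {b, c, e, f, h}  B4 = {a, b, c, f, h}  B5 = {b, c, d, f, h}
Tree: B1–B2, B2–B3, B3–B4, B4–B5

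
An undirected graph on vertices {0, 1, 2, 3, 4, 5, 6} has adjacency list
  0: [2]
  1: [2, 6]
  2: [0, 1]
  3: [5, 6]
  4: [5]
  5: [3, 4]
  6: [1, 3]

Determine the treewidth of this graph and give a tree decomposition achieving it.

Each bag holds 2 vertices, so the decomposition has width 1, which upper-bounds the treewidth. G has an edge, so its treewidth is at least 1. Combining the bounds, tw(G) = 1.

Treewidth 1.
Bags: B1 = {4, 5}  B2 = {3, 5}  B3 = {3, 6}  B4 = {1, 6}  B5 = {1, 2}  B6 = {0, 2}
Tree: B1–B2, B2–B3, B3–B4, B4–B5, B5–B6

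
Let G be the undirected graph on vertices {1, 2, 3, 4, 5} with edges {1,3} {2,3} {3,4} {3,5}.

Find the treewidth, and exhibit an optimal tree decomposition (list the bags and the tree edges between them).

Treewidth 1.
One optimal decomposition is:
Bags: B1 = {3, 4}  B2 = {1, 3}  B3 = {3, 5}  B4 = {2, 3}
Tree: B1–B2, B2–B3, B3–B4

Every bag has size at most 2, so the width is 2 − 1 = 1 and tw(G) ≤ 1. Since G has at least one edge (e.g. 4–3), it is not an edgeless graph, so tw(G) ≥ 1. Hence tw(G) = 1 exactly.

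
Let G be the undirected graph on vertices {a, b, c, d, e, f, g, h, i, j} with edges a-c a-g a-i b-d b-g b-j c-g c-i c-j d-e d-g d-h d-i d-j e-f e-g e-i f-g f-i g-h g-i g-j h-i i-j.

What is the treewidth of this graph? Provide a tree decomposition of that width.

Treewidth 3.
One such decomposition:
Bags: B1 = {d, e, g, i}  B2 = {d, g, i, j}  B3 = {c, g, i, j}  B4 = {d, g, h, i}  B5 = {b, d, g, j}  B6 = {e, f, g, i}  B7 = {a, c, g, i}
Tree: B1–B2, B2–B3, B2–B4, B2–B5, B1–B6, B3–B7

The largest bag has 4 vertices, giving width 3; this decomposition certifies tw(G) ≤ 3. On the other hand G contains the 4-clique {b, d, g, j}. A clique must lie in a single bag of any decomposition, so no decomposition can have width below 3. Combining the bounds, tw(G) = 3.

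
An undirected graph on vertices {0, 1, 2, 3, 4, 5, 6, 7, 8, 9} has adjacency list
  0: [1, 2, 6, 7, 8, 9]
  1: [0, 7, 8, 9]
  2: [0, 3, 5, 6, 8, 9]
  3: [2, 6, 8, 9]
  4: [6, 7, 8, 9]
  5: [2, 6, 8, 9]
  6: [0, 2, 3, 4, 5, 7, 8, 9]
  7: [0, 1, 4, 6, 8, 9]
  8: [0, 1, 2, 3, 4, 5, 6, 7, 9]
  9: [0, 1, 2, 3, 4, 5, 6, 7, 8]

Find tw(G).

A width-4 tree decomposition is:
Bags: B1 = {0, 1, 7, 8, 9}  B2 = {0, 6, 7, 8, 9}  B3 = {4, 6, 7, 8, 9}  B4 = {0, 2, 6, 8, 9}  B5 = {2, 5, 6, 8, 9}  B6 = {2, 3, 6, 8, 9}
Tree: B1–B2, B2–B3, B2–B4, B4–B5, B4–B6
Every bag has size at most 5, so the width is 5 − 1 = 4 and tw(G) ≤ 4. On the other hand G contains the 5-clique {0, 1, 7, 8, 9}. A clique must lie in a single bag of any decomposition, so no decomposition can have width below 4. The upper and lower bounds meet at 4, so that is the treewidth.

4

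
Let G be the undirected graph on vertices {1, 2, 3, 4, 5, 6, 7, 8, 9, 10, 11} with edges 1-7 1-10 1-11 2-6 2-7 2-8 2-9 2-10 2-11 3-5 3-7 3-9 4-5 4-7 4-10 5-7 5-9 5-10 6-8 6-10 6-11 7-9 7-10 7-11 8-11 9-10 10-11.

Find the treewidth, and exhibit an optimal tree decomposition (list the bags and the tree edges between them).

Every bag has size at most 4, so the width is 4 − 1 = 3 and tw(G) ≤ 3. On the other hand G contains the 4-clique {2, 6, 8, 11}. A clique must lie in a single bag of any decomposition, so no decomposition can have width below 3. Hence tw(G) = 3 exactly.

Treewidth 3.
One such decomposition:
Bags: B1 = {2, 6, 10, 11}  B2 = {2, 7, 10, 11}  B3 = {2, 6, 8, 11}  B4 = {2, 7, 9, 10}  B5 = {5, 7, 9, 10}  B6 = {4, 5, 7, 10}  B7 = {3, 5, 7, 9}  B8 = {1, 7, 10, 11}
Tree: B1–B2, B1–B3, B2–B4, B4–B5, B5–B6, B5–B7, B2–B8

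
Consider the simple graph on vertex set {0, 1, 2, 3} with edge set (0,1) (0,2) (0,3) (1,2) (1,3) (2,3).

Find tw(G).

3

A width-3 tree decomposition is:
Bags: B1 = {0, 1, 2, 3}
Tree: (single bag)
A single bag containing all 4 vertices is trivially a valid decomposition of width 3. On the other hand G contains the 4-clique {0, 1, 2, 3}. A clique must lie in a single bag of any decomposition, so no decomposition can have width below 3. Therefore the treewidth is 3.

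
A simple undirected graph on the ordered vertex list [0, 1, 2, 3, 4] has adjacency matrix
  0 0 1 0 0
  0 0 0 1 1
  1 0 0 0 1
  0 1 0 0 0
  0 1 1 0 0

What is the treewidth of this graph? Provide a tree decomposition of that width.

Treewidth 1.
One such decomposition:
Bags: B1 = {2, 4}  B2 = {1, 4}  B3 = {0, 2}  B4 = {1, 3}
Tree: B1–B2, B1–B3, B2–B4

Each bag holds 2 vertices, so the decomposition has width 1, which upper-bounds the treewidth. Since G has at least one edge (e.g. 2–4), it is not an edgeless graph, so tw(G) ≥ 1. Hence tw(G) = 1 exactly.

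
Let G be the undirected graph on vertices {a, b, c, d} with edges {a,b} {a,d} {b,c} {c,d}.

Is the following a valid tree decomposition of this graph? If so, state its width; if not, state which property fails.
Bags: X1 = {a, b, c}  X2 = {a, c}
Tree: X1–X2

No — vertex d appears in no bag.

A tree decomposition must satisfy three properties: every vertex lies in some bag; for every edge, both endpoints lie together in some bag; and for every vertex, the bags containing it form a connected subtree. Here vertex d appears in no bag, so the decomposition is invalid.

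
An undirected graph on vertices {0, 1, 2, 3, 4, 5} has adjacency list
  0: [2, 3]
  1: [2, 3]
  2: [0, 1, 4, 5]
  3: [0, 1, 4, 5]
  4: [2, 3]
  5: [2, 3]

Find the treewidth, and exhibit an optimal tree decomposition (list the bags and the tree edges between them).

Each bag holds 3 vertices, so the decomposition has width 2, which upper-bounds the treewidth. For the lower bound, G contains the cycle 1–2–4–3–1, so G is not a forest; only forests have treewidth ≤ 1, hence tw(G) ≥ 2. Therefore the treewidth is 2.

Treewidth 2.
Bags: B1 = {1, 2, 3}  B2 = {2, 3, 4}  B3 = {0, 2, 3}  B4 = {2, 3, 5}
Tree: B1–B2, B2–B3, B3–B4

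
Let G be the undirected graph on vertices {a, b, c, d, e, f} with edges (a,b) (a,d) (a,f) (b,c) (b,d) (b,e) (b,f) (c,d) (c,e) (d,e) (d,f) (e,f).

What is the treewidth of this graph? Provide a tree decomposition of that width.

Treewidth 3.
One such decomposition:
Bags: B1 = {b, d, e, f}  B2 = {a, b, d, f}  B3 = {b, c, d, e}
Tree: B1–B2, B1–B3

Every bag has size at most 4, so the width is 4 − 1 = 3 and tw(G) ≤ 3. On the other hand G contains the 4-clique {b, c, d, e}. A clique must lie in a single bag of any decomposition, so no decomposition can have width below 3. Combining the bounds, tw(G) = 3.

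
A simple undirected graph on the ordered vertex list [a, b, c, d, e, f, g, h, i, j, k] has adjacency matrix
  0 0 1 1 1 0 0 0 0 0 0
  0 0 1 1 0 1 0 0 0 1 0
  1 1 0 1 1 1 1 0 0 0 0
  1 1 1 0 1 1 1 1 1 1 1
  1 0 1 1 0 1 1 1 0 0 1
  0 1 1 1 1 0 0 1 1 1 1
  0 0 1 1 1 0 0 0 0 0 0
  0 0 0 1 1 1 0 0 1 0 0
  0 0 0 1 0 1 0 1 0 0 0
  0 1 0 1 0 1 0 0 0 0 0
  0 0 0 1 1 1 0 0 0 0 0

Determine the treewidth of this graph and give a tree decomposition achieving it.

Treewidth 3.
One such decomposition:
Bags: B1 = {c, d, e, f}  B2 = {d, e, f, h}  B3 = {b, c, d, f}  B4 = {a, c, d, e}  B5 = {c, d, e, g}  B6 = {d, e, f, k}  B7 = {b, d, f, j}  B8 = {d, f, h, i}
Tree: B1–B2, B1–B3, B1–B4, B1–B5, B2–B6, B3–B7, B2–B8

Each bag holds 4 vertices, so the decomposition has width 3, which upper-bounds the treewidth. On the other hand G contains the 4-clique {c, d, e, g}. A clique must lie in a single bag of any decomposition, so no decomposition can have width below 3. Hence tw(G) = 3 exactly.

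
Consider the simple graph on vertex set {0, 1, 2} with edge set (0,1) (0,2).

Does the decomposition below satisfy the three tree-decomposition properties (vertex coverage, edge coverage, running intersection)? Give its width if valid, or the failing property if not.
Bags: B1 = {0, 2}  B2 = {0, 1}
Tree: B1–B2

Yes; width 1.

Every vertex of G appears in some bag (union = {0, 1, 2}); every edge is covered by a bag; and for each vertex v the set of bags containing v is connected in the bag tree. The decomposition is therefore valid. The largest bag has 2 vertices, so the width is 1.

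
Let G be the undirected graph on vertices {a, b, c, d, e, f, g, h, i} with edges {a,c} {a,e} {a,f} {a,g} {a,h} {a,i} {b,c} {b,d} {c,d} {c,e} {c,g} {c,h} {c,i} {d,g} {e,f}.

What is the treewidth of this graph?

2

A width-2 tree decomposition is:
Bags: B1 = {a, c, i}  B2 = {a, c, e}  B3 = {a, c, g}  B4 = {a, c, h}  B5 = {c, d, g}  B6 = {b, c, d}  B7 = {a, e, f}
Tree: B1–B2, B2–B3, B2–B4, B3–B5, B5–B6, B2–B7
Every bag has size at most 3, so the width is 3 − 1 = 2 and tw(G) ≤ 2. Conversely, {c, d, g} is a clique of size 3, and the vertices of any clique must share a bag in every tree decomposition; so some bag has ≥ 3 vertices and tw(G) ≥ 2. The upper and lower bounds meet at 2, so that is the treewidth.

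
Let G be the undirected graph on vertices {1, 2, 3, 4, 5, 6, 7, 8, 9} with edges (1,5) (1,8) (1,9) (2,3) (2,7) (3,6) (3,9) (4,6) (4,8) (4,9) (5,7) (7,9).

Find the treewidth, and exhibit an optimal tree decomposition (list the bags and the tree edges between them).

Every bag has size at most 4, so the width is 4 − 1 = 3 and tw(G) ≤ 3. For the lower bound: the 4 vertex sets {1,5,8}, {7}, {9}, {2,3,4,6} are disjoint, each induces a connected subgraph, and every pair is joined by at least one edge of G. Contracting each set to a single vertex therefore yields K_{4} as a minor, and since treewidth is minor-monotone, tw(G) ≥ tw(K_{4}) = 3. Hence tw(G) = 3 exactly.

Treewidth 3.
Bags: B1 = {1, 5, 7, 8}  B2 = {1, 7, 8, 9}  B3 = {4, 7, 8, 9}  B4 = {2, 4, 7, 9}  B5 = {2, 3, 4, 9}  B6 = {2, 3, 4, 6}
Tree: B1–B2, B2–B3, B3–B4, B4–B5, B5–B6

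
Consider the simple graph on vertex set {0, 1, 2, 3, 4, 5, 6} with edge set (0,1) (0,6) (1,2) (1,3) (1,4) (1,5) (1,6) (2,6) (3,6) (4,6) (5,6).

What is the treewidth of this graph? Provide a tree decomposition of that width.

Each bag holds 3 vertices, so the decomposition has width 2, which upper-bounds the treewidth. Conversely, {0, 1, 6} is a clique of size 3, and the vertices of any clique must share a bag in every tree decomposition; so some bag has ≥ 3 vertices and tw(G) ≥ 2. The upper and lower bounds meet at 2, so that is the treewidth.

Treewidth 2.
One such decomposition:
Bags: B1 = {1, 2, 6}  B2 = {1, 5, 6}  B3 = {1, 3, 6}  B4 = {1, 4, 6}  B5 = {0, 1, 6}
Tree: B1–B2, B1–B3, B3–B4, B3–B5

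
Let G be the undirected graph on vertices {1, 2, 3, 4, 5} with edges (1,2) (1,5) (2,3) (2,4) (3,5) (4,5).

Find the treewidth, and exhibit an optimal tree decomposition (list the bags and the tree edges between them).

The largest bag has 3 vertices, giving width 2; this decomposition certifies tw(G) ≤ 2. For the lower bound, G contains the cycle 1–2–3–5–1, so G is not a forest; only forests have treewidth ≤ 1, hence tw(G) ≥ 2. Hence tw(G) = 2 exactly.

Treewidth 2.
Bags: B1 = {1, 2, 5}  B2 = {2, 3, 5}  B3 = {2, 4, 5}
Tree: B1–B2, B2–B3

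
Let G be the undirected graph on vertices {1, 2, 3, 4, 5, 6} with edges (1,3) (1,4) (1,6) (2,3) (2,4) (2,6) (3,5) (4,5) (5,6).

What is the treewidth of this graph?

A width-3 tree decomposition is:
Bags: B1 = {3, 4, 5, 6}  B2 = {1, 3, 4, 6}  B3 = {2, 3, 4, 6}
Tree: B1–B2, B2–B3
Every bag has size at most 4, so the width is 4 − 1 = 3 and tw(G) ≤ 3. For the lower bound: the 4 vertex sets {4,5}, {1,3}, {6}, {2} are disjoint, each induces a connected subgraph, and every pair is joined by at least one edge of G. Contracting each set to a single vertex therefore yields K_{4} as a minor, and since treewidth is minor-monotone, tw(G) ≥ tw(K_{4}) = 3. Hence tw(G) = 3 exactly.

3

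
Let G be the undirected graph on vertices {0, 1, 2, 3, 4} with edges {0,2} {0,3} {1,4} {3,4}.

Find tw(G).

1

A width-1 tree decomposition is:
Bags: B1 = {0, 2}  B2 = {0, 3}  B3 = {3, 4}  B4 = {1, 4}
Tree: B1–B2, B2–B3, B3–B4
Each bag holds 2 vertices, so the decomposition has width 1, which upper-bounds the treewidth. Since G has at least one edge (e.g. 2–0), it is not an edgeless graph, so tw(G) ≥ 1. Hence tw(G) = 1 exactly.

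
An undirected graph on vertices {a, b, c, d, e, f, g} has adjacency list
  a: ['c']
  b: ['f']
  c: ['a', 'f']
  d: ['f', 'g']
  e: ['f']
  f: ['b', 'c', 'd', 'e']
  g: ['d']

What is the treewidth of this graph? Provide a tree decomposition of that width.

Treewidth 1.
One such decomposition:
Bags: B1 = {e, f}  B2 = {d, f}  B3 = {d, g}  B4 = {b, f}  B5 = {c, f}  B6 = {a, c}
Tree: B1–B2, B2–B3, B2–B4, B4–B5, B5–B6

The largest bag has 2 vertices, giving width 1; this decomposition certifies tw(G) ≤ 1. Since G has at least one edge (e.g. f–e), it is not an edgeless graph, so tw(G) ≥ 1. Therefore the treewidth is 1.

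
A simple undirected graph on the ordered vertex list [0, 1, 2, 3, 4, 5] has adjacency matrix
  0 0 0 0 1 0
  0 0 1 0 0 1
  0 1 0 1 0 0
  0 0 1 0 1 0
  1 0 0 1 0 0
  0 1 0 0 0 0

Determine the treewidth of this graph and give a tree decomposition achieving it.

Each bag holds 2 vertices, so the decomposition has width 1, which upper-bounds the treewidth. Any graph with an edge has treewidth ≥ 1, and G has the edge 0–4. Combining the bounds, tw(G) = 1.

Treewidth 1.
One optimal decomposition is:
Bags: B1 = {0, 4}  B2 = {3, 4}  B3 = {2, 3}  B4 = {1, 2}  B5 = {1, 5}
Tree: B1–B2, B2–B3, B3–B4, B4–B5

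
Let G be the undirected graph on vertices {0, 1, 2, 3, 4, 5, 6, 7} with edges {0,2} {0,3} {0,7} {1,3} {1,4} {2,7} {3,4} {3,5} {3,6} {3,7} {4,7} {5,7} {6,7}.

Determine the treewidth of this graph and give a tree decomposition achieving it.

Each bag holds 3 vertices, so the decomposition has width 2, which upper-bounds the treewidth. On the other hand G contains the 3-clique {0, 2, 7}. A clique must lie in a single bag of any decomposition, so no decomposition can have width below 2. Therefore the treewidth is 2.

Treewidth 2.
One such decomposition:
Bags: B1 = {0, 2, 7}  B2 = {0, 3, 7}  B3 = {3, 6, 7}  B4 = {3, 4, 7}  B5 = {1, 3, 4}  B6 = {3, 5, 7}
Tree: B1–B2, B2–B3, B3–B4, B4–B5, B4–B6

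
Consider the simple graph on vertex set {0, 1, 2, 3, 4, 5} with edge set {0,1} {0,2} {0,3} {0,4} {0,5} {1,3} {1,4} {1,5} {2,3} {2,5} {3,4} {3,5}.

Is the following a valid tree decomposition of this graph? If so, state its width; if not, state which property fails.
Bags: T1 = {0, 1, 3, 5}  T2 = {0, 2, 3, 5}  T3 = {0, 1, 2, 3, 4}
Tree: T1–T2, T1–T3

No — bags containing vertex 2 are not connected in the tree.

A tree decomposition must satisfy three properties: every vertex lies in some bag; for every edge, both endpoints lie together in some bag; and for every vertex, the bags containing it form a connected subtree. Here bags containing vertex 2 are not connected in the tree, so the decomposition is invalid.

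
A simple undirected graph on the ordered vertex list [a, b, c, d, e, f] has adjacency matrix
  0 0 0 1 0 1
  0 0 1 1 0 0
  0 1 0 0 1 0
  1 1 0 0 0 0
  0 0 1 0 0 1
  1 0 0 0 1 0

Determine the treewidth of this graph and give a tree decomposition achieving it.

The largest bag has 3 vertices, giving width 2; this decomposition certifies tw(G) ≤ 2. Since f–e–c–b–d–a–f is a cycle in G, G is not acyclic. Forests are exactly the graphs of treewidth ≤ 1, so tw(G) ≥ 2. Combining the bounds, tw(G) = 2.

Treewidth 2.
Bags: B1 = {c, e, f}  B2 = {b, c, f}  B3 = {b, d, f}  B4 = {a, d, f}
Tree: B1–B2, B2–B3, B3–B4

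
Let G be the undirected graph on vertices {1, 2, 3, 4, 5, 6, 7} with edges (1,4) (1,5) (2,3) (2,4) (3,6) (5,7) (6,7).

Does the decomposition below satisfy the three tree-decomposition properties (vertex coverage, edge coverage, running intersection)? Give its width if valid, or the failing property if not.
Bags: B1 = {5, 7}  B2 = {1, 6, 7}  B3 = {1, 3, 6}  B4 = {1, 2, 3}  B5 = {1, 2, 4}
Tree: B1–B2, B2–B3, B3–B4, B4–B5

A tree decomposition must satisfy three properties: every vertex lies in some bag; for every edge, both endpoints lie together in some bag; and for every vertex, the bags containing it form a connected subtree. Here edge (1,5) lies in no bag, so the decomposition is invalid.

No — edge (1,5) lies in no bag.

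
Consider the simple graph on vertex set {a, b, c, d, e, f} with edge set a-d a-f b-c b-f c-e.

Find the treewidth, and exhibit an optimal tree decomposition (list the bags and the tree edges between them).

Treewidth 1.
One optimal decomposition is:
Bags: B1 = {a, d}  B2 = {a, f}  B3 = {b, f}  B4 = {b, c}  B5 = {c, e}
Tree: B1–B2, B2–B3, B3–B4, B4–B5

The largest bag has 2 vertices, giving width 1; this decomposition certifies tw(G) ≤ 1. Any graph with an edge has treewidth ≥ 1, and G has the edge d–a. Therefore the treewidth is 1.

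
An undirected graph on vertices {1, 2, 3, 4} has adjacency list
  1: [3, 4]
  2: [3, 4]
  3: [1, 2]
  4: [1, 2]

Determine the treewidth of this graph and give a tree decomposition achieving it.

Every bag has size at most 3, so the width is 3 − 1 = 2 and tw(G) ≤ 2. The edges 4–2–3–1–4 form a cycle, so G is not a tree and its treewidth is at least 2. Combining the bounds, tw(G) = 2.

Treewidth 2.
One such decomposition:
Bags: B1 = {2, 3, 4}  B2 = {1, 3, 4}
Tree: B1–B2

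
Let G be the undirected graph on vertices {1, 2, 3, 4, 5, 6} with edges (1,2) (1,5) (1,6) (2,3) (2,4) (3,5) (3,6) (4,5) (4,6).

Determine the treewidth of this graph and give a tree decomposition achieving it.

Each bag holds 4 vertices, so the decomposition has width 3, which upper-bounds the treewidth. For the lower bound: the 4 vertex sets {2,4}, {1,5}, {6}, {3} are disjoint, each induces a connected subgraph, and every pair is joined by at least one edge of G. Contracting each set to a single vertex therefore yields K_{4} as a minor, and since treewidth is minor-monotone, tw(G) ≥ tw(K_{4}) = 3. Hence tw(G) = 3 exactly.

Treewidth 3.
One optimal decomposition is:
Bags: B1 = {2, 4, 5, 6}  B2 = {1, 2, 5, 6}  B3 = {2, 3, 5, 6}
Tree: B1–B2, B2–B3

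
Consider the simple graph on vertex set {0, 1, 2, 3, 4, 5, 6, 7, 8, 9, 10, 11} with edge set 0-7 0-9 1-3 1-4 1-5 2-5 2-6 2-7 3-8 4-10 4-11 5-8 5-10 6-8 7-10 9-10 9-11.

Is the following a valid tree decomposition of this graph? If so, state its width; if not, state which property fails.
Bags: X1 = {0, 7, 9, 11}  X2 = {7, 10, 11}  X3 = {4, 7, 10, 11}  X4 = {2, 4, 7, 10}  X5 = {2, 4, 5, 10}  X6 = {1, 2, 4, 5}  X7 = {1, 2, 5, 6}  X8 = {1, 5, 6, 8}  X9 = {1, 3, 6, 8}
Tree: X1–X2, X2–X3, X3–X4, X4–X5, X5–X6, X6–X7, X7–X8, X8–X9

A tree decomposition must satisfy three properties: every vertex lies in some bag; for every edge, both endpoints lie together in some bag; and for every vertex, the bags containing it form a connected subtree. Here edge (9,10) lies in no bag, so the decomposition is invalid.

No — edge (9,10) lies in no bag.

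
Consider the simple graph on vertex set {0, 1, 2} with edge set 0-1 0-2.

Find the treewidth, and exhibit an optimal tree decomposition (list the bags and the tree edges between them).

Every bag has size at most 2, so the width is 2 − 1 = 1 and tw(G) ≤ 1. Any graph with an edge has treewidth ≥ 1, and G has the edge 2–0. The upper and lower bounds meet at 1, so that is the treewidth.

Treewidth 1.
One such decomposition:
Bags: B1 = {0, 2}  B2 = {0, 1}
Tree: B1–B2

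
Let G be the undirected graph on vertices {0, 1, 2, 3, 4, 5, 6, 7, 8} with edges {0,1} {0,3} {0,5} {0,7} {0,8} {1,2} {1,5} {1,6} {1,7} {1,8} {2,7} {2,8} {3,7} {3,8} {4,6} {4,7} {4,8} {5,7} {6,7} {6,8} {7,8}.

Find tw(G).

A width-3 tree decomposition is:
Bags: B1 = {1, 2, 7, 8}  B2 = {0, 1, 7, 8}  B3 = {0, 3, 7, 8}  B4 = {1, 6, 7, 8}  B5 = {4, 6, 7, 8}  B6 = {0, 1, 5, 7}
Tree: B1–B2, B2–B3, B2–B4, B4–B5, B2–B6
Every bag has size at most 4, so the width is 4 − 1 = 3 and tw(G) ≤ 3. For the lower bound, the 4 vertices {0, 1, 7, 8} are pairwise adjacent, and any tree decomposition puts a clique entirely inside one bag — forcing width ≥ 3. Therefore the treewidth is 3.

3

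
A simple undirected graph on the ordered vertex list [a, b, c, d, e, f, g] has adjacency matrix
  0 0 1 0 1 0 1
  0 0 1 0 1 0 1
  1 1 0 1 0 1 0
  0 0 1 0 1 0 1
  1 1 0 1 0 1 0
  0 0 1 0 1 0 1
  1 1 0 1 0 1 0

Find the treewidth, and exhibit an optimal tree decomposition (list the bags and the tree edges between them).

Every bag has size at most 4, so the width is 4 − 1 = 3 and tw(G) ≤ 3. For the lower bound: the 4 vertex sets {a,c}, {b,g}, {e}, {d} are disjoint, each induces a connected subgraph, and every pair is joined by at least one edge of G. Contracting each set to a single vertex therefore yields K_{4} as a minor, and since treewidth is minor-monotone, tw(G) ≥ tw(K_{4}) = 3. The upper and lower bounds meet at 3, so that is the treewidth.

Treewidth 3.
Bags: B1 = {a, c, e, g}  B2 = {b, c, e, g}  B3 = {c, d, e, g}  B4 = {c, e, f, g}
Tree: B1–B2, B2–B3, B3–B4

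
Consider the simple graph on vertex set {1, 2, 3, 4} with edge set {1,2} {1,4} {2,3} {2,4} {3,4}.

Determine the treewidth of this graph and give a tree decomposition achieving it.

Treewidth 2.
One such decomposition:
Bags: B1 = {2, 3, 4}  B2 = {1, 2, 4}
Tree: B1–B2

Each bag holds 3 vertices, so the decomposition has width 2, which upper-bounds the treewidth. On the other hand G contains the 3-clique {1, 2, 4}. A clique must lie in a single bag of any decomposition, so no decomposition can have width below 2. Combining the bounds, tw(G) = 2.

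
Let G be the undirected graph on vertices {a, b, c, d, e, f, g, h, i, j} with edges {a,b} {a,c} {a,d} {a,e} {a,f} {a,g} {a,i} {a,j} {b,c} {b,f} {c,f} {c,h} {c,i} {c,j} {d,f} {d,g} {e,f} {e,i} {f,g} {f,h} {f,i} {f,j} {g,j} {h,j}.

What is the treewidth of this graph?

A width-3 tree decomposition is:
Bags: B1 = {a, f, g, j}  B2 = {a, d, f, g}  B3 = {a, c, f, j}  B4 = {a, b, c, f}  B5 = {c, f, h, j}  B6 = {a, c, f, i}  B7 = {a, e, f, i}
Tree: B1–B2, B1–B3, B3–B4, B3–B5, B3–B6, B6–B7
Each bag holds 4 vertices, so the decomposition has width 3, which upper-bounds the treewidth. On the other hand G contains the 4-clique {c, f, h, j}. A clique must lie in a single bag of any decomposition, so no decomposition can have width below 3. Combining the bounds, tw(G) = 3.

3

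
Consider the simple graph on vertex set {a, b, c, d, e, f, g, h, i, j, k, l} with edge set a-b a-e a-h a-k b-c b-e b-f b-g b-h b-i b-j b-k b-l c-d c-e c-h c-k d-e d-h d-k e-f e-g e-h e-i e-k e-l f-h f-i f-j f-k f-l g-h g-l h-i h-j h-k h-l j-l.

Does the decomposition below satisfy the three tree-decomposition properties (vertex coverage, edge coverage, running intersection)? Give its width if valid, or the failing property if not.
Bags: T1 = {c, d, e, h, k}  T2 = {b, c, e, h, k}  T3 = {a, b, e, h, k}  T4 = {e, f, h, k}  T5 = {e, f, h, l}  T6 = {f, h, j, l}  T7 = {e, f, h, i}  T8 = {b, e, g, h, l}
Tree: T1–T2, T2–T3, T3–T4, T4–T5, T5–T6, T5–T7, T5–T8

No — edge (b,f) lies in no bag.

A tree decomposition must satisfy three properties: every vertex lies in some bag; for every edge, both endpoints lie together in some bag; and for every vertex, the bags containing it form a connected subtree. Here edge (b,f) lies in no bag, so the decomposition is invalid.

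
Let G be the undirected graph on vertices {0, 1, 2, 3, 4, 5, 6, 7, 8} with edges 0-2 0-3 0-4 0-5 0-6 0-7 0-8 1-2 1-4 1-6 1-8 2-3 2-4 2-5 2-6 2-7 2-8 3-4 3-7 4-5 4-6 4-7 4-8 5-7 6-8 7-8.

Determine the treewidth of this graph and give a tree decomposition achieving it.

Treewidth 4.
One such decomposition:
Bags: B1 = {0, 2, 3, 4, 7}  B2 = {0, 2, 4, 7, 8}  B3 = {0, 2, 4, 5, 7}  B4 = {0, 2, 4, 6, 8}  B5 = {1, 2, 4, 6, 8}
Tree: B1–B2, B1–B3, B2–B4, B4–B5

The largest bag has 5 vertices, giving width 4; this decomposition certifies tw(G) ≤ 4. For the lower bound, the 5 vertices {0, 2, 4, 6, 8} are pairwise adjacent, and any tree decomposition puts a clique entirely inside one bag — forcing width ≥ 4. The upper and lower bounds meet at 4, so that is the treewidth.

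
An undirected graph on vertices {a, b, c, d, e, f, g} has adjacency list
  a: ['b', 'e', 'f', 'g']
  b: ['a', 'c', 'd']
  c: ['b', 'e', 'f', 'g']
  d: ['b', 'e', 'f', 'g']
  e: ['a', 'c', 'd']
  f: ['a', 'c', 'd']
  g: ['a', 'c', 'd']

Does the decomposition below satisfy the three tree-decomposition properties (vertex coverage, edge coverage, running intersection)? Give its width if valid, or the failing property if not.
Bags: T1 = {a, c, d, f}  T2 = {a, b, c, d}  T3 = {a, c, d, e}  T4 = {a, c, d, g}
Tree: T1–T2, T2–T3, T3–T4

Checking the three conditions: (i) the bags cover all of {a, b, c, d, e, f, g}; (ii) for each edge, some bag contains both endpoints; (iii) the bags containing any fixed vertex form a subtree. All hold, so the decomposition is valid with width 4 − 1 = 3.

Yes; width 3.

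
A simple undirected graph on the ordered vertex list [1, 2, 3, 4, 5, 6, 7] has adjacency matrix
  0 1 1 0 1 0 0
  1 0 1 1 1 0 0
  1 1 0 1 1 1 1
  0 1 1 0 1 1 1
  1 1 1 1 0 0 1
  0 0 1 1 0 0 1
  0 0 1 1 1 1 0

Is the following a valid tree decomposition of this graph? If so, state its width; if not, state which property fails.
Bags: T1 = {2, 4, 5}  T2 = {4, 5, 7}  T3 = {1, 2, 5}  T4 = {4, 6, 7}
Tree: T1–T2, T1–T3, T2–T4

No — vertex 3 appears in no bag.

A tree decomposition must satisfy three properties: every vertex lies in some bag; for every edge, both endpoints lie together in some bag; and for every vertex, the bags containing it form a connected subtree. Here vertex 3 appears in no bag, so the decomposition is invalid.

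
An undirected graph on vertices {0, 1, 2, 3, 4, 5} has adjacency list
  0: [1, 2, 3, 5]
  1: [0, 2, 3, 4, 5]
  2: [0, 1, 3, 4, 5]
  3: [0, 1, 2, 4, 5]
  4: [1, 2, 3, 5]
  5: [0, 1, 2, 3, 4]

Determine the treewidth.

4

A width-4 tree decomposition is:
Bags: B1 = {0, 1, 2, 3, 5}  B2 = {1, 2, 3, 4, 5}
Tree: B1–B2
Each bag holds 5 vertices, so the decomposition has width 4, which upper-bounds the treewidth. On the other hand G contains the 5-clique {0, 1, 2, 3, 5}. A clique must lie in a single bag of any decomposition, so no decomposition can have width below 4. Combining the bounds, tw(G) = 4.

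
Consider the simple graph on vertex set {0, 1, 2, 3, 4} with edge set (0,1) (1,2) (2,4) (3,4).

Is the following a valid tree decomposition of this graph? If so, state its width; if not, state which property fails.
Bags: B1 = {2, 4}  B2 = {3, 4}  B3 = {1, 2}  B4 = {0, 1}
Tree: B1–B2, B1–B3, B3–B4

Yes; width 1.

Vertex coverage: the bags together contain {0, 1, 2, 3, 4}, the full vertex set. Edge coverage: each edge of G has both endpoints in at least one bag. Running intersection: for every vertex, the bags containing it form a connected subtree. All three properties hold, so this is a valid tree decomposition of width max|bag| − 1 = 1, and hence tw(G) ≤ 1.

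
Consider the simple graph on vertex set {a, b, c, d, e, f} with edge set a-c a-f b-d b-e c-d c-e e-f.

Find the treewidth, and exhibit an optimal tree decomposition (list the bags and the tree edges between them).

Treewidth 2.
Bags: B1 = {b, c, d}  B2 = {b, c, e}  B3 = {a, c, e}  B4 = {a, e, f}
Tree: B1–B2, B2–B3, B3–B4

Every bag has size at most 3, so the width is 3 − 1 = 2 and tw(G) ≤ 2. The edges d–b–e–c–d form a cycle, so G is not a tree and its treewidth is at least 2. Combining the bounds, tw(G) = 2.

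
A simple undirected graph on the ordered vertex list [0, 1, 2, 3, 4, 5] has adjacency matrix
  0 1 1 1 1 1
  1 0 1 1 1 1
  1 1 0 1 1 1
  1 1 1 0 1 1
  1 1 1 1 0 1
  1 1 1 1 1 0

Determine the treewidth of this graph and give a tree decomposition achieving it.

A single bag containing all 6 vertices is trivially a valid decomposition of width 5. Conversely, {0, 1, 2, 3, 4, 5} is a clique of size 6, and the vertices of any clique must share a bag in every tree decomposition; so some bag has ≥ 6 vertices and tw(G) ≥ 5. Therefore the treewidth is 5.

Treewidth 5.
Bags: B1 = {0, 1, 2, 3, 4, 5}
Tree: (single bag)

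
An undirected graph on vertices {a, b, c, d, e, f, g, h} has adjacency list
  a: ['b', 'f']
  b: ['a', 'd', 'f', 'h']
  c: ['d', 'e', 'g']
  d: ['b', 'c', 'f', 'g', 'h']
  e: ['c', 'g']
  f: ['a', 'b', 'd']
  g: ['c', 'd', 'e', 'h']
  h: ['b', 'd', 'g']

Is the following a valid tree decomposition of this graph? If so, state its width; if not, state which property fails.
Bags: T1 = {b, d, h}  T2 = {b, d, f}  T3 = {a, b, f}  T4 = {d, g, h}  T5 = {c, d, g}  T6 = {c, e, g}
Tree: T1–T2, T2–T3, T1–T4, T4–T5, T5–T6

Every vertex of G appears in some bag (union = {a, b, c, d, e, f, g, h}); every edge is covered by a bag; and for each vertex v the set of bags containing v is connected in the bag tree. The decomposition is therefore valid. The largest bag has 3 vertices, so the width is 2.

Yes; width 2.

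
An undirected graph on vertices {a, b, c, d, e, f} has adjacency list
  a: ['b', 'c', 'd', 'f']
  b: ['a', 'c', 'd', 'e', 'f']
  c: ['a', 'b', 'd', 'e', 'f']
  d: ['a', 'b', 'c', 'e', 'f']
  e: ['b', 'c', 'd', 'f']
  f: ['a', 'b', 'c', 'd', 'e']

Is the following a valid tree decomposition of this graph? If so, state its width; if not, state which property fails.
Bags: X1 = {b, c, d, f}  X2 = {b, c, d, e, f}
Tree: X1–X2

No — vertex a appears in no bag.

A tree decomposition must satisfy three properties: every vertex lies in some bag; for every edge, both endpoints lie together in some bag; and for every vertex, the bags containing it form a connected subtree. Here vertex a appears in no bag, so the decomposition is invalid.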